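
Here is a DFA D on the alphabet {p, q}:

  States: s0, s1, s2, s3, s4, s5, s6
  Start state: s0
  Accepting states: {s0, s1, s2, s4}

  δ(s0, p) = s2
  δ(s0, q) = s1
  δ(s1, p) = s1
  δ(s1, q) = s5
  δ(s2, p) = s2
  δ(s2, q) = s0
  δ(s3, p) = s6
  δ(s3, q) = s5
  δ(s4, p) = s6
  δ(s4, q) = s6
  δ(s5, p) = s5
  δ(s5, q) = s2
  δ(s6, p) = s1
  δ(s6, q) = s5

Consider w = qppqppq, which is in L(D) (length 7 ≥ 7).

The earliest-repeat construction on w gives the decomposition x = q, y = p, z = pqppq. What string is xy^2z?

qpppqppq

xy^2z = q·p·p·pqppq = qpppqppq.
Reading y = p takes D from s1 back to s1, so after x·y·y the machine is still in s1, and z then leads to the accepting state s2. Hence qpppqppq ∈ L(D).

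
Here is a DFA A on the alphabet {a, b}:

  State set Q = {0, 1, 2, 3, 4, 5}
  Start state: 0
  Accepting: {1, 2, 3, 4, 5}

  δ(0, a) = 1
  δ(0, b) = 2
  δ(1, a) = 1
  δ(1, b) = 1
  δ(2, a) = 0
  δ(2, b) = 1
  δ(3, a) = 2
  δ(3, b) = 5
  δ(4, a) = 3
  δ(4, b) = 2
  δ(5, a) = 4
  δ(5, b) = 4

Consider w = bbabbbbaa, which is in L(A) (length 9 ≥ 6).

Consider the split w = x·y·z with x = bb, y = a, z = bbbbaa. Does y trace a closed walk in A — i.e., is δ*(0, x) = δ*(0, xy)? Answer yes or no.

yes

State sequence: 0 -b-> 2 -b-> 1 -a-> 1

After x (step 2): 1. After xy (step 3): 1.
They match, so y = a drives A around a cycle from 1 back to itself; pumping y any number of times keeps A in 1 before reading z, and xyⁱz ∈ L(A) for every i ≥ 0.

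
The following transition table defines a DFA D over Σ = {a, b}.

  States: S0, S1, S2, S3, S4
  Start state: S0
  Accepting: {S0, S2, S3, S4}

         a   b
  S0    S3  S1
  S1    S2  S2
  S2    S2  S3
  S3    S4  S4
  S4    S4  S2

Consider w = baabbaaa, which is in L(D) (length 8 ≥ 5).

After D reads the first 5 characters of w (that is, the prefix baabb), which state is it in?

Run of D on the first 5 characters of w = b a a b b:
  step 0: S0  (start)
  step 1: S1  (read b: S0→S1)
  step 2: S2  (read a: S1→S2)
  step 3: S2  (read a: S2→S2)
  step 4: S3  (read b: S2→S3)
  step 5: S4  (read b: S3→S4)

After reading 5 characters, D is in state S4.
(This kind of state-tracing is the core of the pumping-lemma construction: with 5 states, pigeonhole forces a repeat within the first 5 steps.)

S4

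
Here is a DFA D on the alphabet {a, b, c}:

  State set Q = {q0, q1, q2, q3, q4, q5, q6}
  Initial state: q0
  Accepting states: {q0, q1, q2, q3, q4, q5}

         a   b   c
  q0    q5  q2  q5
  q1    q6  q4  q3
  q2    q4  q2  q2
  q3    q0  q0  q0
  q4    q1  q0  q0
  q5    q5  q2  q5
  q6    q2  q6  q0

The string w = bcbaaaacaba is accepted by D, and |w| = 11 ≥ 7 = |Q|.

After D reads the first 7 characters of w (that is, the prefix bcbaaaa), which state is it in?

State sequence: q0 -b-> q2 -c-> q2 -b-> q2 -a-> q4 -a-> q1 -a-> q6 -a-> q2

After reading 7 characters, D is in state q2.

q2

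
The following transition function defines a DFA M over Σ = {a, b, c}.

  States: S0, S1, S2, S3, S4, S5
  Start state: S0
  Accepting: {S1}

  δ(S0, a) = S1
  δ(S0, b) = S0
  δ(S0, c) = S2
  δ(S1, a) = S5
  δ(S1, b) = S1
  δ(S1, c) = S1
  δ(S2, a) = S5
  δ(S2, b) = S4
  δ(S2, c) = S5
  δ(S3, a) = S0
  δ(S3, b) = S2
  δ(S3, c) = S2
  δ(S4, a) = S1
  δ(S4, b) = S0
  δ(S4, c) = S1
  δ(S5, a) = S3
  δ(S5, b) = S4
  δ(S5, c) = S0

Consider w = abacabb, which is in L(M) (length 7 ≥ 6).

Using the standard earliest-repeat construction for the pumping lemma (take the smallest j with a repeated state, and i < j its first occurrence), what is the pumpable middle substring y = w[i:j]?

b

State sequence: S0 -a-> S1 -b-> S1 -a-> S5 -c-> S0 -a-> S1 -b-> S1 -b-> S1
First repeat at step 2: S1 was already visited.

So i = 1, j = 2, giving x = w[0:1] = a, y = w[1:2] = b, z = w[2:7] = acabb.
Check: |xy| = 2 ≤ 6 and |y| = 1 ≥ 1. Reading y takes M from S1 back to S1, so every xyⁱz is accepted.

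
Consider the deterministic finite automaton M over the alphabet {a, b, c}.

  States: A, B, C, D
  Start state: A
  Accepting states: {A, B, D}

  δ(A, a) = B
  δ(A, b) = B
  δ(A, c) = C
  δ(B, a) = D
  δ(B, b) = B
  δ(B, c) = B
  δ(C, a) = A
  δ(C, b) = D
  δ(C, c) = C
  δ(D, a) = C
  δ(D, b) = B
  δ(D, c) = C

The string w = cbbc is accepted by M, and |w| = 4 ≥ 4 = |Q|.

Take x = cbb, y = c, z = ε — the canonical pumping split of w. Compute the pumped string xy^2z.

xy^2z = cbb·c·c·ε = cbbcc.
Reading y = c takes M from B back to B, so after x·y·y the machine is still in B, and z then leads to the accepting state B. Hence cbbcc ∈ L(M).

cbbcc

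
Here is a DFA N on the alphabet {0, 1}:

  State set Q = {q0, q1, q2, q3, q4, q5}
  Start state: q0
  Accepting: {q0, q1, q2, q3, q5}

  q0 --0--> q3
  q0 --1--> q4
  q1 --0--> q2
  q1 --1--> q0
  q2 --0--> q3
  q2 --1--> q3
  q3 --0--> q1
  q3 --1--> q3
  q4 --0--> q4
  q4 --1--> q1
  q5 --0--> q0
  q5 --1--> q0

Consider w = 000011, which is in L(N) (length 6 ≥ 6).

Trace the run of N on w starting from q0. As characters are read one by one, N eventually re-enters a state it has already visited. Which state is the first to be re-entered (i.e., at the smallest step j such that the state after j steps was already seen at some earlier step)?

q3

State sequence: q0 -0-> q3 -0-> q1 -0-> q2 -0-> q3 -1-> q3 -1-> q3
First repeat at step 4: q3 was already visited.

The earliest repeat is at step j = 4: N is in q3, which it already visited at step i = 1.
Pumping length from the standard proof: p = 6 (the number of states). The repeated state found above gives |xy| = j ≤ 6 and |y| = j − i ≥ 1.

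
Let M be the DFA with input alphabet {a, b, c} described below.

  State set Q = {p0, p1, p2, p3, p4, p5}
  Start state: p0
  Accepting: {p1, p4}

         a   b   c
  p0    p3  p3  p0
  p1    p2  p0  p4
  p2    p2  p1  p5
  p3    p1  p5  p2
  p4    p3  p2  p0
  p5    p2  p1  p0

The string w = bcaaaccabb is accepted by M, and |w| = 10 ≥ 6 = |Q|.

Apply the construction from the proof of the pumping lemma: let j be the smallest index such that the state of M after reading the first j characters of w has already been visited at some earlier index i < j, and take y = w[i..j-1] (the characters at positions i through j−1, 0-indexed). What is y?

a

State sequence: p0 -b-> p3 -c-> p2 -a-> p2 -a-> p2 -a-> p2 -c-> p5 -c-> p0 -a-> p3 -b-> p5 -b-> p1
First repeat at step 3: p2 was already visited.

So i = 2, j = 3, giving x = w[0:2] = bc, y = w[2:3] = a, z = w[3:10] = aaccabb.
Check: |xy| = 3 ≤ 6 and |y| = 1 ≥ 1. Reading y takes M from p2 back to p2, so every xyⁱz is accepted.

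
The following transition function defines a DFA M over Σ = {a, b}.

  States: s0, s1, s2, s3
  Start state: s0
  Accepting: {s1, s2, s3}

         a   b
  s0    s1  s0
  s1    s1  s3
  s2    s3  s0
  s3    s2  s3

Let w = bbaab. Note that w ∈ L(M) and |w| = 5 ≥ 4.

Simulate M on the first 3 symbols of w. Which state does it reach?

s1

Run of M on the first 3 characters of w = b b a:
  step 0: s0  (start)
  step 1: s0  (read b: s0→s0)
  step 2: s0  (read b: s0→s0)
  step 3: s1  (read a: s0→s1)

After reading 3 characters, M is in state s1.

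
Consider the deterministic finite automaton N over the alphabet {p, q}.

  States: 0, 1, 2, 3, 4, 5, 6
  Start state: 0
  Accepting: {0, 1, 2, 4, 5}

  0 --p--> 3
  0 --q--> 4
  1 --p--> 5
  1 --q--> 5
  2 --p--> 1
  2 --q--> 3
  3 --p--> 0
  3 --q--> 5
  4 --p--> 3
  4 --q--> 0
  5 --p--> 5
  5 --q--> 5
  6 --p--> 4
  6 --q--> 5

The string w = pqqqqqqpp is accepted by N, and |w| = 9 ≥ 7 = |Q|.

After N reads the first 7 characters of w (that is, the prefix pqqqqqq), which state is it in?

State sequence: 0 -p-> 3 -q-> 5 -q-> 5 -q-> 5 -q-> 5 -q-> 5 -q-> 5

After reading 7 characters, N is in state 5.

5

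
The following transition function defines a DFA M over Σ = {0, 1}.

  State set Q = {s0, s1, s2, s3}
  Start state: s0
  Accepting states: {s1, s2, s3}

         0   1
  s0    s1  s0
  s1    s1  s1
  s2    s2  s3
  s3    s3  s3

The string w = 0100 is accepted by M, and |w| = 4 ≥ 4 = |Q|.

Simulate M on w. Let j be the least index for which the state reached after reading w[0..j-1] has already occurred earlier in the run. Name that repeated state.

State sequence: s0 -0-> s1 -1-> s1 -0-> s1 -0-> s1
First repeat at step 2: s1 was already visited.

The earliest repeat is at step j = 2: M is in s1, which it already visited at step i = 1.

s1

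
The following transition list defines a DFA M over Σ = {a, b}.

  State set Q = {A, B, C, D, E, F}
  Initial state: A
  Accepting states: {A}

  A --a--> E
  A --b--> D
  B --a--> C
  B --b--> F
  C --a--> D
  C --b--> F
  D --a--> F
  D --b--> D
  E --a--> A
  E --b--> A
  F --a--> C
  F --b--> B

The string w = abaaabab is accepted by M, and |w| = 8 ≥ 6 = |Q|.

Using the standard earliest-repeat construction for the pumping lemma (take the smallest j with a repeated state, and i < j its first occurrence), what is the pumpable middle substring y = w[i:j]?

Run of M on w = a b a a a b a b:
  step 0: A  (start)
  step 1: E  (read a: A→E)
  step 2: A  (read b: E→A)   ← first repeat (A seen earlier)
  step 3: E  (read a: A→E)
  step 4: A  (read a: E→A)
  step 5: E  (read a: A→E)
  step 6: A  (read b: E→A)
  step 7: E  (read a: A→E)
  step 8: A  (read b: E→A)

So i = 0, j = 2, giving x = w[0:0] = ε, y = w[0:2] = ab, z = w[2:8] = aaabab.
Check: |xy| = 2 ≤ 6 and |y| = 2 ≥ 1. Reading y takes M from A back to A, so every xyⁱz is accepted.

ab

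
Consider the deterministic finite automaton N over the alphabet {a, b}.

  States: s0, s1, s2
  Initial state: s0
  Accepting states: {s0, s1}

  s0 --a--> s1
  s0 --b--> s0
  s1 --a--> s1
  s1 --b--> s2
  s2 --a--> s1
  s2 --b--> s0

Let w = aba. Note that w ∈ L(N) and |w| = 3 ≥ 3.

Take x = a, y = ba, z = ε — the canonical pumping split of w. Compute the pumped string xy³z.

xy^3z = a·ba·ba·ba·ε = abababa.
Reading y = ba takes N from s1 back to s1, so after x·y·y·y the machine is still in s1, and z then leads to the accepting state s1. Hence abababa ∈ L(N).

abababa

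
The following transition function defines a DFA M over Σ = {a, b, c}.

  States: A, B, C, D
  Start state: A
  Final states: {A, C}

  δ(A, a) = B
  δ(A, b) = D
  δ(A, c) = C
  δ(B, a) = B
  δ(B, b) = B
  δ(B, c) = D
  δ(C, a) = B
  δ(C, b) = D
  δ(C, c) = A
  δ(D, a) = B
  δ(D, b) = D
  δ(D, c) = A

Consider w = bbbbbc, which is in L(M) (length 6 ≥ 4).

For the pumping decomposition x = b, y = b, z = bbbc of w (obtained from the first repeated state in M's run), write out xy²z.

bbbbbbc

xy^2z = b·b·b·bbbc = bbbbbbc.
Reading y = b takes M from D back to D, so after x·y·y the machine is still in D, and z then leads to the accepting state A. Hence bbbbbbc ∈ L(M).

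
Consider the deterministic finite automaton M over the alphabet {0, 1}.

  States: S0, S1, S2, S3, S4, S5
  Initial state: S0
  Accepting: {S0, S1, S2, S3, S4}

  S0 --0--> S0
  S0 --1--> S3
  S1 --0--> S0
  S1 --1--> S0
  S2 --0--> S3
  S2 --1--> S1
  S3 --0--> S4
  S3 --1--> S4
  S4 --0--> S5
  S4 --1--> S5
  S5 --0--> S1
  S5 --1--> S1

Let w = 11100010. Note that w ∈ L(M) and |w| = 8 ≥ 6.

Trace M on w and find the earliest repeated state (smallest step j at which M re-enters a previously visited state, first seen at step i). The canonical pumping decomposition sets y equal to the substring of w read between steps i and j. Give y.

11100

Run of M on w = 1 1 1 0 0 0 1 0:
  step 0: S0  (start)
  step 1: S3  (read 1: S0→S3)
  step 2: S4  (read 1: S3→S4)
  step 3: S5  (read 1: S4→S5)
  step 4: S1  (read 0: S5→S1)
  step 5: S0  (read 0: S1→S0)   ← first repeat (S0 seen earlier)
  step 6: S0  (read 0: S0→S0)
  step 7: S3  (read 1: S0→S3)
  step 8: S4  (read 0: S3→S4)

So i = 0, j = 5, giving x = w[0:0] = ε, y = w[0:5] = 11100, z = w[5:8] = 010.
Check: |xy| = 5 ≤ 6 and |y| = 5 ≥ 1. Reading y takes M from S0 back to S0, so every xyⁱz is accepted.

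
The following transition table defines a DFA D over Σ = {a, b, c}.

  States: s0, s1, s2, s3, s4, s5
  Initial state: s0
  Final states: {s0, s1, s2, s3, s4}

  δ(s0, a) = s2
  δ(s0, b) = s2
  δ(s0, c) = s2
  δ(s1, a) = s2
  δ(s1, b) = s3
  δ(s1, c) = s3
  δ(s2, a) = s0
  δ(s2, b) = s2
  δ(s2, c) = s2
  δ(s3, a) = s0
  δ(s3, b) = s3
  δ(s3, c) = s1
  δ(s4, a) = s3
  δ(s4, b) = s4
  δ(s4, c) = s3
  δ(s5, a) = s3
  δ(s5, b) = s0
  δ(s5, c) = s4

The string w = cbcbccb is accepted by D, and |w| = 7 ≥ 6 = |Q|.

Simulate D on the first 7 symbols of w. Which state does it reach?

s2

Run of D on the first 7 characters of w = c b c b c c b:
  step 0: s0  (start)
  step 1: s2  (read c: s0→s2)
  step 2: s2  (read b: s2→s2)
  step 3: s2  (read c: s2→s2)
  step 4: s2  (read b: s2→s2)
  step 5: s2  (read c: s2→s2)
  step 6: s2  (read c: s2→s2)
  step 7: s2  (read b: s2→s2)

After reading 7 characters, D is in state s2.
(This kind of state-tracing is the core of the pumping-lemma construction: with 6 states, pigeonhole forces a repeat within the first 6 steps.)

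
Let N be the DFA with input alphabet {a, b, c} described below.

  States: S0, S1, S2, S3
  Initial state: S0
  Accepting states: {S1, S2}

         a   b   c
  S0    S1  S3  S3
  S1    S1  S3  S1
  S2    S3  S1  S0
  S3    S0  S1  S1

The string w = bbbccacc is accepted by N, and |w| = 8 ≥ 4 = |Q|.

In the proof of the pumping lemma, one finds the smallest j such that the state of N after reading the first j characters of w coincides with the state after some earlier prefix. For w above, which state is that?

S3

Run of N on w = b b b c c a c c:
  step 0: S0  (start)
  step 1: S3  (read b: S0→S3)
  step 2: S1  (read b: S3→S1)
  step 3: S3  (read b: S1→S3)   ← first repeat (S3 seen earlier)
  step 4: S1  (read c: S3→S1)
  step 5: S1  (read c: S1→S1)
  step 6: S1  (read a: S1→S1)
  step 7: S1  (read c: S1→S1)
  step 8: S1  (read c: S1→S1)

The earliest repeat is at step j = 3: N is in S3, which it already visited at step i = 1.
The DFA has 4 states, so the proof of the pumping lemma guarantees a repeated state among the first 4+1 visited; the segment between the two visits is the pumpable y.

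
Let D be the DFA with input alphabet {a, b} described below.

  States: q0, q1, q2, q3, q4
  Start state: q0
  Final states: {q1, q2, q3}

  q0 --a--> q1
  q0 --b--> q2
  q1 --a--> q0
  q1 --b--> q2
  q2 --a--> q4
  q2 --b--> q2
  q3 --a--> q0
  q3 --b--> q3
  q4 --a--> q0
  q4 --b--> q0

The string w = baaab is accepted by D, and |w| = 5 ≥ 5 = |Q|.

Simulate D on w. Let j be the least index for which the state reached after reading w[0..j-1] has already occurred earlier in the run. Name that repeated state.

State sequence: q0 -b-> q2 -a-> q4 -a-> q0 -a-> q1 -b-> q2
First repeat at step 3: q0 was already visited.

The earliest repeat is at step j = 3: D is in q0, which it already visited at step i = 0.

q0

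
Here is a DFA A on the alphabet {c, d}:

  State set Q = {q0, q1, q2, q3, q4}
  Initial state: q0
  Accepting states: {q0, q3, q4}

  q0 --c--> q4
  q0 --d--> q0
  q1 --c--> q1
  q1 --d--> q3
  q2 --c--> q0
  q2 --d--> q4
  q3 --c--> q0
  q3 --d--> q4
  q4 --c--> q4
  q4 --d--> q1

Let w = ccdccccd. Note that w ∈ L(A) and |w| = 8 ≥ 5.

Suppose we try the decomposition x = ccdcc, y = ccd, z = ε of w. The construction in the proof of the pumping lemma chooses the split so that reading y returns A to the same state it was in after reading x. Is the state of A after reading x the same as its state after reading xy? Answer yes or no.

no

Run of A on the first 8 characters of w = c c d c c c c d:
  step 0: q0  (start)
  step 1: q4  (read c: q0→q4)
  step 2: q4  (read c: q4→q4)
  step 3: q1  (read d: q4→q1)
  step 4: q1  (read c: q1→q1)
  step 5: q1  (read c: q1→q1)
  step 6: q1  (read c: q1→q1)
  step 7: q1  (read c: q1→q1)
  step 8: q3  (read d: q1→q3)

After x (step 5): q1. After xy (step 8): q3.
They differ (q1 ≠ q3), so y is not a cycle from the state after x; this split is not the one the pumping-lemma construction produces, and pumping y need not keep the string in L(A).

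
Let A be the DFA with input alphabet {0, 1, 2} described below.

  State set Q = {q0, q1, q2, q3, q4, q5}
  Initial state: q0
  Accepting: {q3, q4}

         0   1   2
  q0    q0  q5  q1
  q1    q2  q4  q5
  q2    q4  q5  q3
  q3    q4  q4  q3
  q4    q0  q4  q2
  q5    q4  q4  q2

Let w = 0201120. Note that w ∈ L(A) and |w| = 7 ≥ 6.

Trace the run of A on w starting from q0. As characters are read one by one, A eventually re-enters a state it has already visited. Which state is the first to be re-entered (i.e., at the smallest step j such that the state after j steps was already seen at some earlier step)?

State sequence: q0 -0-> q0 -2-> q1 -0-> q2 -1-> q5 -1-> q4 -2-> q2 -0-> q4
First repeat at step 1: q0 was already visited.

The earliest repeat is at step j = 1: A is in q0, which it already visited at step i = 0.
The DFA has 6 states, so the proof of the pumping lemma guarantees a repeated state among the first 6+1 visited; the segment between the two visits is the pumpable y.

q0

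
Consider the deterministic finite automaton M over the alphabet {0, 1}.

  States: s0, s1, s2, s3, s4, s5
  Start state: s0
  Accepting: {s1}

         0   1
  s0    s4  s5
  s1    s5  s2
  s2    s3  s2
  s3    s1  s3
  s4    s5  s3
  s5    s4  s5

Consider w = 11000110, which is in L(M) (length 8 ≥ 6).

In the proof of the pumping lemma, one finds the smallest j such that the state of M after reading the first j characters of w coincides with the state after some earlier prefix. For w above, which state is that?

s5

State sequence: s0 -1-> s5 -1-> s5 -0-> s4 -0-> s5 -0-> s4 -1-> s3 -1-> s3 -0-> s1
First repeat at step 2: s5 was already visited.

The earliest repeat is at step j = 2: M is in s5, which it already visited at step i = 1.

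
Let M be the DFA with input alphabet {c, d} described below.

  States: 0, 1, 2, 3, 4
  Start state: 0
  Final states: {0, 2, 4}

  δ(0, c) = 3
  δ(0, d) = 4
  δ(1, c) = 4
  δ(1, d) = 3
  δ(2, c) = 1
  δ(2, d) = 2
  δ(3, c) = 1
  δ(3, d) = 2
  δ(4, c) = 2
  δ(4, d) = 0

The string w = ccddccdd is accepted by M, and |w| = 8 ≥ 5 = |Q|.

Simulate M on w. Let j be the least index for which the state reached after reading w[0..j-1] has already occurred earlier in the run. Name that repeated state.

State sequence: 0 -c-> 3 -c-> 1 -d-> 3 -d-> 2 -c-> 1 -c-> 4 -d-> 0 -d-> 4
First repeat at step 3: 3 was already visited.

The earliest repeat is at step j = 3: M is in 3, which it already visited at step i = 1.
The DFA has 5 states, so the proof of the pumping lemma guarantees a repeated state among the first 5+1 visited; the segment between the two visits is the pumpable y.

3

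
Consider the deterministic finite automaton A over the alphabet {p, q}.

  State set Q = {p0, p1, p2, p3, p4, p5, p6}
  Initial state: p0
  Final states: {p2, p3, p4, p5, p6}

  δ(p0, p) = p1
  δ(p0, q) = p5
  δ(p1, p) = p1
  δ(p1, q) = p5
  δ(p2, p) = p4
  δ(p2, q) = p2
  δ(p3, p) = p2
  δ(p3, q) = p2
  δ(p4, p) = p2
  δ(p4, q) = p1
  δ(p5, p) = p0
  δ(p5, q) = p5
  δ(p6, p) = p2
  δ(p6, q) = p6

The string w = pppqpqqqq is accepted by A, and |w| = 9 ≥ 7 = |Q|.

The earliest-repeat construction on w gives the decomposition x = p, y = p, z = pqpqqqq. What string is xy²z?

xy^2z = p·p·p·pqpqqqq = ppppqpqqqq.
Reading y = p takes A from p1 back to p1, so after x·y·y the machine is still in p1, and z then leads to the accepting state p5. Hence ppppqpqqqq ∈ L(A).

ppppqpqqqq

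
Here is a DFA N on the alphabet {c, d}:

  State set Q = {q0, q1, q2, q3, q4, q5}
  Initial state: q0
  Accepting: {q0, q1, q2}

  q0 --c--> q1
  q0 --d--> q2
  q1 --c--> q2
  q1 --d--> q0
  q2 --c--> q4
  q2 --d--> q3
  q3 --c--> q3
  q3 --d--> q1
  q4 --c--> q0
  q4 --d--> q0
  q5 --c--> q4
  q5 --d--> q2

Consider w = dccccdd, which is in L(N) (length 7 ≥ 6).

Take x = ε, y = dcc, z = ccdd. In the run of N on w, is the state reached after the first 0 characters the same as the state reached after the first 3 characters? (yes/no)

State sequence: q0 -d-> q2 -c-> q4 -c-> q0

After x (step 0): q0. After xy (step 3): q0.
They match, so y = dcc drives N around a cycle from q0 back to itself; pumping y any number of times keeps N in q0 before reading z, and xyⁱz ∈ L(N) for every i ≥ 0.

yes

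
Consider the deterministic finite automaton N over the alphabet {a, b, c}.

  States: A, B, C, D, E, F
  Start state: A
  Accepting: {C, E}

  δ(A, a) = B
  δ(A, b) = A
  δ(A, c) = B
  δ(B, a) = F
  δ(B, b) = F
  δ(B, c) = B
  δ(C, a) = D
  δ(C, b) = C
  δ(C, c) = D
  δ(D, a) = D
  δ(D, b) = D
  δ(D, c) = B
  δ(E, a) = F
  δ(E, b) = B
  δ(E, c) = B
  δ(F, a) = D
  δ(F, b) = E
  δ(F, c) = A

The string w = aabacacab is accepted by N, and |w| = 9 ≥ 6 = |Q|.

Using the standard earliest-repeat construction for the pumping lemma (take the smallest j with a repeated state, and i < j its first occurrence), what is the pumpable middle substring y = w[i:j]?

Run of N on w = a a b a c a c a b:
  step 0: A  (start)
  step 1: B  (read a: A→B)
  step 2: F  (read a: B→F)
  step 3: E  (read b: F→E)
  step 4: F  (read a: E→F)   ← first repeat (F seen earlier)
  step 5: A  (read c: F→A)
  step 6: B  (read a: A→B)
  step 7: B  (read c: B→B)
  step 8: F  (read a: B→F)
  step 9: E  (read b: F→E)

So i = 2, j = 4, giving x = w[0:2] = aa, y = w[2:4] = ba, z = w[4:9] = cacab.
Check: |xy| = 4 ≤ 6 and |y| = 2 ≥ 1. Reading y takes N from F back to F, so every xyⁱz is accepted.
Pumping length from the standard proof: p = 6 (the number of states). The repeated state found above gives |xy| = j ≤ 6 and |y| = j − i ≥ 1.

ba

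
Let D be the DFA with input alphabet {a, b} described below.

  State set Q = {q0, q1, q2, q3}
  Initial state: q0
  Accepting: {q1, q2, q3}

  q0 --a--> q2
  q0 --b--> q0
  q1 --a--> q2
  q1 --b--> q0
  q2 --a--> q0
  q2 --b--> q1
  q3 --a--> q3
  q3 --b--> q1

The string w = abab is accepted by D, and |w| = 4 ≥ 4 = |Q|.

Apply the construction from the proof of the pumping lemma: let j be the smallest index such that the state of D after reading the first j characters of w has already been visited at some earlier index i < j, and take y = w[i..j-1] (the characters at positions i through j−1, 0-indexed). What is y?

State sequence: q0 -a-> q2 -b-> q1 -a-> q2 -b-> q1
First repeat at step 3: q2 was already visited.

So i = 1, j = 3, giving x = w[0:1] = a, y = w[1:3] = ba, z = w[3:4] = b.
Check: |xy| = 3 ≤ 4 and |y| = 2 ≥ 1. Reading y takes D from q2 back to q2, so every xyⁱz is accepted.

ba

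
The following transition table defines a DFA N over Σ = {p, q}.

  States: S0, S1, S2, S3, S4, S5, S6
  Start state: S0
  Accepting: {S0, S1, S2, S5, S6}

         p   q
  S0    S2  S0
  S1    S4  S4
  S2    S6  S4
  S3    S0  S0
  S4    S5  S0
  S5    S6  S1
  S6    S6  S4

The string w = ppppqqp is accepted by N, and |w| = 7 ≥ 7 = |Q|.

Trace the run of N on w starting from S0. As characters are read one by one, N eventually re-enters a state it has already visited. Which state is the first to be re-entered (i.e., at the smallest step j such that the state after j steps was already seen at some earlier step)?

Run of N on w = p p p p q q p:
  step 0: S0  (start)
  step 1: S2  (read p: S0→S2)
  step 2: S6  (read p: S2→S6)
  step 3: S6  (read p: S6→S6)   ← first repeat (S6 seen earlier)
  step 4: S6  (read p: S6→S6)
  step 5: S4  (read q: S6→S4)
  step 6: S0  (read q: S4→S0)
  step 7: S2  (read p: S0→S2)

The earliest repeat is at step j = 3: N is in S6, which it already visited at step i = 2.

S6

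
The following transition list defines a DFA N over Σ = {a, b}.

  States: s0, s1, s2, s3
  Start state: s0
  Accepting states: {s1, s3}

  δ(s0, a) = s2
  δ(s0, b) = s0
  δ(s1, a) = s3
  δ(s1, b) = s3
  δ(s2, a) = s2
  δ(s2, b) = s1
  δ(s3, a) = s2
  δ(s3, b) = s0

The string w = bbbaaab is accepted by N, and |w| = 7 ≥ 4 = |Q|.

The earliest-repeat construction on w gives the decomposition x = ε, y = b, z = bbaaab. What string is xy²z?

bbbbaaab

xy^2z = ε·b·b·bbaaab = bbbbaaab.
Reading y = b takes N from s0 back to s0, so after x·y·y the machine is still in s0, and z then leads to the accepting state s1. Hence bbbbaaab ∈ L(N).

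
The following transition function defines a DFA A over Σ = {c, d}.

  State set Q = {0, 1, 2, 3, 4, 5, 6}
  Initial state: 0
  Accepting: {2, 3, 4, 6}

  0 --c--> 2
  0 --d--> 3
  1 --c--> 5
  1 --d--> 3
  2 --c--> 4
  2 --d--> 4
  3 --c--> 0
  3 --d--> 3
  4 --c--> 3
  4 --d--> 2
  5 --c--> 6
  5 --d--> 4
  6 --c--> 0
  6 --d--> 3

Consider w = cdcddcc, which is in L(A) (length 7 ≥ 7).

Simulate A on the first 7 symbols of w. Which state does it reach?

Run of A on the first 7 characters of w = c d c d d c c:
  step 0: 0  (start)
  step 1: 2  (read c: 0→2)
  step 2: 4  (read d: 2→4)
  step 3: 3  (read c: 4→3)
  step 4: 3  (read d: 3→3)
  step 5: 3  (read d: 3→3)
  step 6: 0  (read c: 3→0)
  step 7: 2  (read c: 0→2)

After reading 7 characters, A is in state 2.
(This kind of state-tracing is the core of the pumping-lemma construction: with 7 states, pigeonhole forces a repeat within the first 7 steps.)

2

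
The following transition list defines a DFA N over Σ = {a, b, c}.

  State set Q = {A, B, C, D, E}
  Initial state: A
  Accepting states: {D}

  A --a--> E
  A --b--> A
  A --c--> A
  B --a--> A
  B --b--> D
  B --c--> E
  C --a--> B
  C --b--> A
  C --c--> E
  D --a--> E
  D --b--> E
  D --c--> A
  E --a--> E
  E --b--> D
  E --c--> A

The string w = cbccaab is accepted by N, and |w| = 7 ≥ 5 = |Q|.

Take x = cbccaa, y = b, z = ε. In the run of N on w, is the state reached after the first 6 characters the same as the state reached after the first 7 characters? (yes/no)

no

State sequence: A -c-> A -b-> A -c-> A -c-> A -a-> E -a-> E -b-> D

After x (step 6): E. After xy (step 7): D.
They differ (E ≠ D), so y is not a cycle from the state after x; this split is not the one the pumping-lemma construction produces, and pumping y need not keep the string in L(N).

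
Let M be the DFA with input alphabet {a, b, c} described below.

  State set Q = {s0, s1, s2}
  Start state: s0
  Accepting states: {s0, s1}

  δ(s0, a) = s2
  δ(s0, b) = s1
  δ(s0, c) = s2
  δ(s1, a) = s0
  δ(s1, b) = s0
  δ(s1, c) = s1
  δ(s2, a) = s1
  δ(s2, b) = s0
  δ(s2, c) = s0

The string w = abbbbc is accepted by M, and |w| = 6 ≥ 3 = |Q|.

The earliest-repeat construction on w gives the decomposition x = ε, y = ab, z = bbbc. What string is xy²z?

ababbbbc

xy^2z = ε·ab·ab·bbbc = ababbbbc.
Reading y = ab takes M from s0 back to s0, so after x·y·y the machine is still in s0, and z then leads to the accepting state s1. Hence ababbbbc ∈ L(M).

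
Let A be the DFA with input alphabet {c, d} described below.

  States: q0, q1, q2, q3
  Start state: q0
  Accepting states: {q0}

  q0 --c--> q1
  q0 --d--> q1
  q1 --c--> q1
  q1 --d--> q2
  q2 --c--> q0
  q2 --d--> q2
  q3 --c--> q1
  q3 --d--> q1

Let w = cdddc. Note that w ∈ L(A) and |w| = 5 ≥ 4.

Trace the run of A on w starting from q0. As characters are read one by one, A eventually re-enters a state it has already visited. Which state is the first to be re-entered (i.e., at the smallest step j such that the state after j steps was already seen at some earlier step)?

q2

Run of A on w = c d d d c:
  step 0: q0  (start)
  step 1: q1  (read c: q0→q1)
  step 2: q2  (read d: q1→q2)
  step 3: q2  (read d: q2→q2)   ← first repeat (q2 seen earlier)
  step 4: q2  (read d: q2→q2)
  step 5: q0  (read c: q2→q0)

The earliest repeat is at step j = 3: A is in q2, which it already visited at step i = 2.
The DFA has 4 states, so the proof of the pumping lemma guarantees a repeated state among the first 4+1 visited; the segment between the two visits is the pumpable y.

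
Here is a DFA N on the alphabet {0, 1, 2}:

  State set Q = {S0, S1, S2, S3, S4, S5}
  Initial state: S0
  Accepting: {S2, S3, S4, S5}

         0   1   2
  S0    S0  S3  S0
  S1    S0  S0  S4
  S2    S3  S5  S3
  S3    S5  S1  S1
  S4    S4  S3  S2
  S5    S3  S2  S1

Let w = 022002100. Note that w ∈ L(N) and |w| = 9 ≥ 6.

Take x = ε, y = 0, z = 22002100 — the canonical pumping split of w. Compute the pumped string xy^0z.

22002100

xy⁰z = xz = ε·22002100 = 22002100.
Reading y = 0 takes N from S0 back to S0, so after x the machine is still in S0, and z then leads to the accepting state S3. Hence 22002100 ∈ L(N).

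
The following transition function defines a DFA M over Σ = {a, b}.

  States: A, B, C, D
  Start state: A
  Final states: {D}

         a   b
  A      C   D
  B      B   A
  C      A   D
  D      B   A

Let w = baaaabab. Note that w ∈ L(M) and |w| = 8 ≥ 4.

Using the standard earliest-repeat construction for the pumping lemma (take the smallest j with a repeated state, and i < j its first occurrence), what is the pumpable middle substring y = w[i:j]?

a

Run of M on w = b a a a a b a b:
  step 0: A  (start)
  step 1: D  (read b: A→D)
  step 2: B  (read a: D→B)
  step 3: B  (read a: B→B)   ← first repeat (B seen earlier)
  step 4: B  (read a: B→B)
  step 5: B  (read a: B→B)
  step 6: A  (read b: B→A)
  step 7: C  (read a: A→C)
  step 8: D  (read b: C→D)

So i = 2, j = 3, giving x = w[0:2] = ba, y = w[2:3] = a, z = w[3:8] = aabab.
Check: |xy| = 3 ≤ 4 and |y| = 1 ≥ 1. Reading y takes M from B back to B, so every xyⁱz is accepted.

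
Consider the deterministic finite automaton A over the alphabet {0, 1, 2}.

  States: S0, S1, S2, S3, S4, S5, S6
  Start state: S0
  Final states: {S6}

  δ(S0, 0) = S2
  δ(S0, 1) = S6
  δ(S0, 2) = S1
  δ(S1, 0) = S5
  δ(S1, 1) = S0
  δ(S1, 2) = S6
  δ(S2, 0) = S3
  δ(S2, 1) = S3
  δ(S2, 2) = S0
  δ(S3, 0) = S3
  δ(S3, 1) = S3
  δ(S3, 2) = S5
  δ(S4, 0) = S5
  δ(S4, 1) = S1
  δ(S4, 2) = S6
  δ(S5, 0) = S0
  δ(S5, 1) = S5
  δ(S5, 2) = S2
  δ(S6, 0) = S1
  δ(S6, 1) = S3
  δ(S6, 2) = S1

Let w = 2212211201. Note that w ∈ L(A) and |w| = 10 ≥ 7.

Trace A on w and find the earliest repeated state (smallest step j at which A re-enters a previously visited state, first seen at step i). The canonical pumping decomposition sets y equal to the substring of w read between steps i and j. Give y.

State sequence: S0 -2-> S1 -2-> S6 -1-> S3 -2-> S5 -2-> S2 -1-> S3 -1-> S3 -2-> S5 -0-> S0 -1-> S6
First repeat at step 6: S3 was already visited.

So i = 3, j = 6, giving x = w[0:3] = 221, y = w[3:6] = 221, z = w[6:10] = 1201.
Check: |xy| = 6 ≤ 7 and |y| = 3 ≥ 1. Reading y takes A from S3 back to S3, so every xyⁱz is accepted.

221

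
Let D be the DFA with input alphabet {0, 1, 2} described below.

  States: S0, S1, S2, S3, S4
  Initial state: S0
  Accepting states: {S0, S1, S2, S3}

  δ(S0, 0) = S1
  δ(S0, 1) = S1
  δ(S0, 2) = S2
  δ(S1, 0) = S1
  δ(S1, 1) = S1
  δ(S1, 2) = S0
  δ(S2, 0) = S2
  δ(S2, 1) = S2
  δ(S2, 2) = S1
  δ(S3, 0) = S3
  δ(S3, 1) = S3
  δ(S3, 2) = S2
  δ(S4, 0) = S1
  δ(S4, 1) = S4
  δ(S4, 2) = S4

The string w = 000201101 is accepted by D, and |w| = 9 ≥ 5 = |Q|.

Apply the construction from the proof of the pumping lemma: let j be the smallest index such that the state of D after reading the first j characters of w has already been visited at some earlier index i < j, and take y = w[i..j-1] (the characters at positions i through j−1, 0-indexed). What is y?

State sequence: S0 -0-> S1 -0-> S1 -0-> S1 -2-> S0 -0-> S1 -1-> S1 -1-> S1 -0-> S1 -1-> S1
First repeat at step 2: S1 was already visited.

So i = 1, j = 2, giving x = w[0:1] = 0, y = w[1:2] = 0, z = w[2:9] = 0201101.
Check: |xy| = 2 ≤ 5 and |y| = 1 ≥ 1. Reading y takes D from S1 back to S1, so every xyⁱz is accepted.

0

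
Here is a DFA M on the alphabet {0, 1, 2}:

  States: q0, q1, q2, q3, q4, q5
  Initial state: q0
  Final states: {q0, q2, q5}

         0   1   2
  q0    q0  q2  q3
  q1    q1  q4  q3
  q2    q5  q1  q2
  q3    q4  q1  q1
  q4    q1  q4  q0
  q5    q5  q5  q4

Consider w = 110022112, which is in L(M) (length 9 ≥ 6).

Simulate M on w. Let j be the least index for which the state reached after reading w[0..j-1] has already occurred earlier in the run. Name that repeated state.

q1

Run of M on w = 1 1 0 0 2 2 1 1 2:
  step 0: q0  (start)
  step 1: q2  (read 1: q0→q2)
  step 2: q1  (read 1: q2→q1)
  step 3: q1  (read 0: q1→q1)   ← first repeat (q1 seen earlier)
  step 4: q1  (read 0: q1→q1)
  step 5: q3  (read 2: q1→q3)
  step 6: q1  (read 2: q3→q1)
  step 7: q4  (read 1: q1→q4)
  step 8: q4  (read 1: q4→q4)
  step 9: q0  (read 2: q4→q0)

The earliest repeat is at step j = 3: M is in q1, which it already visited at step i = 2.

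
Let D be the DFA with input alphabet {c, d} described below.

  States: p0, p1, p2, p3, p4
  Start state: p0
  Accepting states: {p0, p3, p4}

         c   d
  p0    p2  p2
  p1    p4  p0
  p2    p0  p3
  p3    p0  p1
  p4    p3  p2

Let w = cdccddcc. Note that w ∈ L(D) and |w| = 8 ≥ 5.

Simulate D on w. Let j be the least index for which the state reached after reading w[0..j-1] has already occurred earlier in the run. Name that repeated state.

p0

State sequence: p0 -c-> p2 -d-> p3 -c-> p0 -c-> p2 -d-> p3 -d-> p1 -c-> p4 -c-> p3
First repeat at step 3: p0 was already visited.

The earliest repeat is at step j = 3: D is in p0, which it already visited at step i = 0.
Pumping length from the standard proof: p = 5 (the number of states). The repeated state found above gives |xy| = j ≤ 5 and |y| = j − i ≥ 1.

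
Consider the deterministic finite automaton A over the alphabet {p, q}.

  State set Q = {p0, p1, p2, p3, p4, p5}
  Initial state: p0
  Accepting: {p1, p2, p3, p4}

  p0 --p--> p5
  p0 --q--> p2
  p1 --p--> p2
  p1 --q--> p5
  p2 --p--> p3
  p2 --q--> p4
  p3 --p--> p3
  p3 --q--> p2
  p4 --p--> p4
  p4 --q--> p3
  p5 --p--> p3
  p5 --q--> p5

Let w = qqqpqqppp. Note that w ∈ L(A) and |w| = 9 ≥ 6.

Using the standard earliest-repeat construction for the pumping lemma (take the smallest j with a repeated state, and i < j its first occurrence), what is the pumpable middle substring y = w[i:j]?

p

Run of A on w = q q q p q q p p p:
  step 0: p0  (start)
  step 1: p2  (read q: p0→p2)
  step 2: p4  (read q: p2→p4)
  step 3: p3  (read q: p4→p3)
  step 4: p3  (read p: p3→p3)   ← first repeat (p3 seen earlier)
  step 5: p2  (read q: p3→p2)
  step 6: p4  (read q: p2→p4)
  step 7: p4  (read p: p4→p4)
  step 8: p4  (read p: p4→p4)
  step 9: p4  (read p: p4→p4)

So i = 3, j = 4, giving x = w[0:3] = qqq, y = w[3:4] = p, z = w[4:9] = qqppp.
Check: |xy| = 4 ≤ 6 and |y| = 1 ≥ 1. Reading y takes A from p3 back to p3, so every xyⁱz is accepted.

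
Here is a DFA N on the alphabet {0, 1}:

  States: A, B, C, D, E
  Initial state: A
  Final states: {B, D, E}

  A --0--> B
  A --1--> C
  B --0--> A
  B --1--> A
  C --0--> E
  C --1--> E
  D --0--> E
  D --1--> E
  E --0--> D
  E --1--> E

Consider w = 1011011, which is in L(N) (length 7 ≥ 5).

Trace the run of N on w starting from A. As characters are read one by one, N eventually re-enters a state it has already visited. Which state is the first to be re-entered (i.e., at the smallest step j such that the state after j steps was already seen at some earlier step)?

E

Run of N on w = 1 0 1 1 0 1 1:
  step 0: A  (start)
  step 1: C  (read 1: A→C)
  step 2: E  (read 0: C→E)
  step 3: E  (read 1: E→E)   ← first repeat (E seen earlier)
  step 4: E  (read 1: E→E)
  step 5: D  (read 0: E→D)
  step 6: E  (read 1: D→E)
  step 7: E  (read 1: E→E)

The earliest repeat is at step j = 3: N is in E, which it already visited at step i = 2.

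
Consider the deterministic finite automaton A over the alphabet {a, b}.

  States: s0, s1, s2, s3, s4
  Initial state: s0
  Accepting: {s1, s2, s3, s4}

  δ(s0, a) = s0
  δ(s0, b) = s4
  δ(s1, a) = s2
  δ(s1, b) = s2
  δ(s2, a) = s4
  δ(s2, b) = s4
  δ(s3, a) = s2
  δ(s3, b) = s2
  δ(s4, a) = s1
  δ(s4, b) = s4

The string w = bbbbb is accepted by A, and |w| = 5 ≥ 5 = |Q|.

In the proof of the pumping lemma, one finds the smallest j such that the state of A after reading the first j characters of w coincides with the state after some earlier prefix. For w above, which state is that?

Run of A on w = b b b b b:
  step 0: s0  (start)
  step 1: s4  (read b: s0→s4)
  step 2: s4  (read b: s4→s4)   ← first repeat (s4 seen earlier)
  step 3: s4  (read b: s4→s4)
  step 4: s4  (read b: s4→s4)
  step 5: s4  (read b: s4→s4)

The earliest repeat is at step j = 2: A is in s4, which it already visited at step i = 1.
With |Q| = 5, pigeonhole forces a state repeat no later than step 5; the substring read between the first and second visits to that state can be pumped.

s4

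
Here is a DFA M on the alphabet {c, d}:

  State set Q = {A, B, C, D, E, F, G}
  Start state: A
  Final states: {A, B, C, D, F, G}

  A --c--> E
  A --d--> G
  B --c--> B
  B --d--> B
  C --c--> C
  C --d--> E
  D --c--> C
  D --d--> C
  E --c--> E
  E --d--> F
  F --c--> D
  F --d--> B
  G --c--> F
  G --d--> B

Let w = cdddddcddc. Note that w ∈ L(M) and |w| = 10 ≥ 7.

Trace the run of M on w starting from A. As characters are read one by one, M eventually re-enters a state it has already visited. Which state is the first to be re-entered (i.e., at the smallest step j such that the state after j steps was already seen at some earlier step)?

Run of M on w = c d d d d d c d d c:
  step 0: A  (start)
  step 1: E  (read c: A→E)
  step 2: F  (read d: E→F)
  step 3: B  (read d: F→B)
  step 4: B  (read d: B→B)   ← first repeat (B seen earlier)
  step 5: B  (read d: B→B)
  step 6: B  (read d: B→B)
  step 7: B  (read c: B→B)
  step 8: B  (read d: B→B)
  step 9: B  (read d: B→B)
  step 10: B  (read c: B→B)

The earliest repeat is at step j = 4: M is in B, which it already visited at step i = 3.

B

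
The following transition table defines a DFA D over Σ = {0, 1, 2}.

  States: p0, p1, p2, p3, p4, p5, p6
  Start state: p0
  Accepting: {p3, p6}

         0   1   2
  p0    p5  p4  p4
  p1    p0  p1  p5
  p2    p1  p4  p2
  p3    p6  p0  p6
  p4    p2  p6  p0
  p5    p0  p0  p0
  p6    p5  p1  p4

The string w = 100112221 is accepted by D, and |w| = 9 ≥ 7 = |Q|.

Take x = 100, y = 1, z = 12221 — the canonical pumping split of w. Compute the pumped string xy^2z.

1001112221

xy^2z = 100·1·1·12221 = 1001112221.
Reading y = 1 takes D from p1 back to p1, so after x·y·y the machine is still in p1, and z then leads to the accepting state p6. Hence 1001112221 ∈ L(D).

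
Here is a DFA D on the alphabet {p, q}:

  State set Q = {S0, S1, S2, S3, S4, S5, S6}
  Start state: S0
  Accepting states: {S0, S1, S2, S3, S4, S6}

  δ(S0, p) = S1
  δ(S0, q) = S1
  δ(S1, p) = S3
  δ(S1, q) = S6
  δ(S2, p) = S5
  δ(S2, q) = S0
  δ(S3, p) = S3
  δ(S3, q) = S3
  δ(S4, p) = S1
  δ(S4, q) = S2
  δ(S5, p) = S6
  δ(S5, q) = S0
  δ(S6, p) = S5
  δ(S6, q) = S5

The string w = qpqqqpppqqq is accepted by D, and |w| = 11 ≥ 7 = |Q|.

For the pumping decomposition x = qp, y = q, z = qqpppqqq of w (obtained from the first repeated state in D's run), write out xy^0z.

xy⁰z = xz = qp·qqpppqqq = qpqqpppqqq.
Reading y = q takes D from S3 back to S3, so after x the machine is still in S3, and z then leads to the accepting state S3. Hence qpqqpppqqq ∈ L(D).

qpqqpppqqq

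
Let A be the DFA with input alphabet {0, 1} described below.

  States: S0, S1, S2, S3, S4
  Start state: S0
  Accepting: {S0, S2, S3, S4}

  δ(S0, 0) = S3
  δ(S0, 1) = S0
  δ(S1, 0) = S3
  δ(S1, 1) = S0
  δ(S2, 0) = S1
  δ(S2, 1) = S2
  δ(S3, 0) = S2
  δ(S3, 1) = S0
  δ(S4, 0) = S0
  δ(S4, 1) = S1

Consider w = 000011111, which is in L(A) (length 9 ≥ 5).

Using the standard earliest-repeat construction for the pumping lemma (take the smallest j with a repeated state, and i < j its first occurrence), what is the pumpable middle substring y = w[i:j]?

000

Run of A on w = 0 0 0 0 1 1 1 1 1:
  step 0: S0  (start)
  step 1: S3  (read 0: S0→S3)
  step 2: S2  (read 0: S3→S2)
  step 3: S1  (read 0: S2→S1)
  step 4: S3  (read 0: S1→S3)   ← first repeat (S3 seen earlier)
  step 5: S0  (read 1: S3→S0)
  step 6: S0  (read 1: S0→S0)
  step 7: S0  (read 1: S0→S0)
  step 8: S0  (read 1: S0→S0)
  step 9: S0  (read 1: S0→S0)

So i = 1, j = 4, giving x = w[0:1] = 0, y = w[1:4] = 000, z = w[4:9] = 11111.
Check: |xy| = 4 ≤ 5 and |y| = 3 ≥ 1. Reading y takes A from S3 back to S3, so every xyⁱz is accepted.
Since A has 5 states, any run of length ≥ 5 visits 5+1 states, so by pigeonhole some state repeats within the first 5 steps — that repeat gives the pumpable loop.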